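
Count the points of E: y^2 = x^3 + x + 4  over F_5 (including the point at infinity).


For each x in F_5, count y with y^2 = x^3 + 1 x + 4 mod 5:
  x = 0: RHS = 4, y in [2, 3]  -> 2 point(s)
  x = 1: RHS = 1, y in [1, 4]  -> 2 point(s)
  x = 2: RHS = 4, y in [2, 3]  -> 2 point(s)
  x = 3: RHS = 4, y in [2, 3]  -> 2 point(s)
Affine points: 8. Add the point at infinity: total = 9.

#E(F_5) = 9


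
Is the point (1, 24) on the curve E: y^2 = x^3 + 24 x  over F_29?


Check whether y^2 = x^3 + 24 x + 0 (mod 29) for (x, y) = (1, 24).
LHS: y^2 = 24^2 mod 29 = 25
RHS: x^3 + 24 x + 0 = 1^3 + 24*1 + 0 mod 29 = 25
LHS = RHS

Yes, on the curve


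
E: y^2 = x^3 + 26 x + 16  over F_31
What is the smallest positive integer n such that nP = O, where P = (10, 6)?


Compute successive multiples of P until we hit O:
  1P = (10, 6)
  2P = (30, 19)
  3P = (7, 13)
  4P = (16, 8)
  5P = (12, 14)
  6P = (25, 27)
  7P = (24, 24)
  8P = (17, 16)
  ... (continuing to 39P)
  39P = O

ord(P) = 39


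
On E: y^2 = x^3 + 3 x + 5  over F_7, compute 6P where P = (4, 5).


k = 6 = 110_2 (binary, LSB first: 011)
Double-and-add from P = (4, 5):
  bit 0 = 0: acc unchanged = O
  bit 1 = 1: acc = O + (1, 4) = (1, 4)
  bit 2 = 1: acc = (1, 4) + (6, 1) = (4, 2)

6P = (4, 2)


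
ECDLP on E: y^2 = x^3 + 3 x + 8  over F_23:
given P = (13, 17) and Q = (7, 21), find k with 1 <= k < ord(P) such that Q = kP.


Enumerate multiples of P until we hit Q = (7, 21):
  1P = (13, 17)
  2P = (15, 22)
  3P = (7, 21)
Match found at i = 3.

k = 3


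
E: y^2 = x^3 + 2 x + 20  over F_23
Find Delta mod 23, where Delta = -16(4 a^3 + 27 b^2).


4 a^3 + 27 b^2 = 4*2^3 + 27*20^2 = 32 + 10800 = 10832
Delta = -16 * (10832) = -173312
Delta mod 23 = 16

Delta = 16 (mod 23)


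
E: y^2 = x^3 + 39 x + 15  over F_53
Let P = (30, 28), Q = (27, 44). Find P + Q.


P != Q, so use the chord formula.
s = (y2 - y1) / (x2 - x1) = (16) / (50) mod 53 = 30
x3 = s^2 - x1 - x2 mod 53 = 30^2 - 30 - 27 = 48
y3 = s (x1 - x3) - y1 mod 53 = 30 * (30 - 48) - 28 = 15

P + Q = (48, 15)


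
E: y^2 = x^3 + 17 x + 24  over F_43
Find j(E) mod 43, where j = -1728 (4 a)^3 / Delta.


Delta = -16(4 a^3 + 27 b^2) mod 43 = 36
-1728 * (4 a)^3 = -1728 * (4*17)^3 mod 43 = 1
j = 1 * 36^(-1) mod 43 = 6

j = 6 (mod 43)


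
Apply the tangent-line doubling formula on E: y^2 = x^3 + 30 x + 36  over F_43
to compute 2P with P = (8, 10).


Doubling: s = (3 x1^2 + a) / (2 y1)
s = (3*8^2 + 30) / (2*10) mod 43 = 24
x3 = s^2 - 2 x1 mod 43 = 24^2 - 2*8 = 1
y3 = s (x1 - x3) - y1 mod 43 = 24 * (8 - 1) - 10 = 29

2P = (1, 29)


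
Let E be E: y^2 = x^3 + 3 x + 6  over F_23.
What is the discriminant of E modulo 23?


4 a^3 + 27 b^2 = 4*3^3 + 27*6^2 = 108 + 972 = 1080
Delta = -16 * (1080) = -17280
Delta mod 23 = 16

Delta = 16 (mod 23)


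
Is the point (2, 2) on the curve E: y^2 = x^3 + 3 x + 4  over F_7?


Check whether y^2 = x^3 + 3 x + 4 (mod 7) for (x, y) = (2, 2).
LHS: y^2 = 2^2 mod 7 = 4
RHS: x^3 + 3 x + 4 = 2^3 + 3*2 + 4 mod 7 = 4
LHS = RHS

Yes, on the curve


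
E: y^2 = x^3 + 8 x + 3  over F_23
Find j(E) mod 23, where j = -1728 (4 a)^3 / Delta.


Delta = -16(4 a^3 + 27 b^2) mod 23 = 6
-1728 * (4 a)^3 = -1728 * (4*8)^3 mod 23 = 21
j = 21 * 6^(-1) mod 23 = 15

j = 15 (mod 23)


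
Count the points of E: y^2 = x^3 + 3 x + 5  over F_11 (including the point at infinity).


For each x in F_11, count y with y^2 = x^3 + 3 x + 5 mod 11:
  x = 0: RHS = 5, y in [4, 7]  -> 2 point(s)
  x = 1: RHS = 9, y in [3, 8]  -> 2 point(s)
  x = 4: RHS = 4, y in [2, 9]  -> 2 point(s)
  x = 10: RHS = 1, y in [1, 10]  -> 2 point(s)
Affine points: 8. Add the point at infinity: total = 9.

#E(F_11) = 9


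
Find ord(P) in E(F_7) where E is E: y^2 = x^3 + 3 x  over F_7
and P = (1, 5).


Compute successive multiples of P until we hit O:
  1P = (1, 5)
  2P = (2, 0)
  3P = (1, 2)
  4P = O

ord(P) = 4


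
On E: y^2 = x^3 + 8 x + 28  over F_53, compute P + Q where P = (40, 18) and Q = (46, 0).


P != Q, so use the chord formula.
s = (y2 - y1) / (x2 - x1) = (35) / (6) mod 53 = 50
x3 = s^2 - x1 - x2 mod 53 = 50^2 - 40 - 46 = 29
y3 = s (x1 - x3) - y1 mod 53 = 50 * (40 - 29) - 18 = 2

P + Q = (29, 2)


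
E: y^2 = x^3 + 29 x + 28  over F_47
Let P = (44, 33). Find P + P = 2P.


Doubling: s = (3 x1^2 + a) / (2 y1)
s = (3*44^2 + 29) / (2*33) mod 47 = 45
x3 = s^2 - 2 x1 mod 47 = 45^2 - 2*44 = 10
y3 = s (x1 - x3) - y1 mod 47 = 45 * (44 - 10) - 33 = 40

2P = (10, 40)


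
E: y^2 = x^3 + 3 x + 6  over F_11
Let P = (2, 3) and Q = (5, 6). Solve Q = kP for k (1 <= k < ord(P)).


Enumerate multiples of P until we hit Q = (5, 6):
  1P = (2, 3)
  2P = (5, 6)
Match found at i = 2.

k = 2


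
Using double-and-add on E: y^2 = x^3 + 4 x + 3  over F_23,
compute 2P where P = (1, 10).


k = 2 = 10_2 (binary, LSB first: 01)
Double-and-add from P = (1, 10):
  bit 0 = 0: acc unchanged = O
  bit 1 = 1: acc = O + (6, 17) = (6, 17)

2P = (6, 17)


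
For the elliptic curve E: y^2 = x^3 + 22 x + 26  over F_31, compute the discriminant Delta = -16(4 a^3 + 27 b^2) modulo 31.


4 a^3 + 27 b^2 = 4*22^3 + 27*26^2 = 42592 + 18252 = 60844
Delta = -16 * (60844) = -973504
Delta mod 31 = 20

Delta = 20 (mod 31)


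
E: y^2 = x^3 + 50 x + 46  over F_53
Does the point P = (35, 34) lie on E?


Check whether y^2 = x^3 + 50 x + 46 (mod 53) for (x, y) = (35, 34).
LHS: y^2 = 34^2 mod 53 = 43
RHS: x^3 + 50 x + 46 = 35^3 + 50*35 + 46 mod 53 = 45
LHS != RHS

No, not on the curve


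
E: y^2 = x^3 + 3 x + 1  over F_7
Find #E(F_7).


For each x in F_7, count y with y^2 = x^3 + 3 x + 1 mod 7:
  x = 0: RHS = 1, y in [1, 6]  -> 2 point(s)
  x = 2: RHS = 1, y in [1, 6]  -> 2 point(s)
  x = 3: RHS = 2, y in [3, 4]  -> 2 point(s)
  x = 4: RHS = 0, y in [0]  -> 1 point(s)
  x = 5: RHS = 1, y in [1, 6]  -> 2 point(s)
  x = 6: RHS = 4, y in [2, 5]  -> 2 point(s)
Affine points: 11. Add the point at infinity: total = 12.

#E(F_7) = 12


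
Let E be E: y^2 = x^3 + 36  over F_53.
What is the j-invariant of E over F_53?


Delta = -16(4 a^3 + 27 b^2) mod 53 = 20
-1728 * (4 a)^3 = -1728 * (4*0)^3 mod 53 = 0
j = 0 * 20^(-1) mod 53 = 0

j = 0 (mod 53)


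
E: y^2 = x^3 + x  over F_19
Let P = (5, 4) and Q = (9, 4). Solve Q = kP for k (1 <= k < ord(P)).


Enumerate multiples of P until we hit Q = (9, 4):
  1P = (5, 4)
  2P = (9, 15)
  3P = (9, 4)
Match found at i = 3.

k = 3


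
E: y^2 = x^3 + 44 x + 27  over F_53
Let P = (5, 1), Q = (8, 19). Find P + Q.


P != Q, so use the chord formula.
s = (y2 - y1) / (x2 - x1) = (18) / (3) mod 53 = 6
x3 = s^2 - x1 - x2 mod 53 = 6^2 - 5 - 8 = 23
y3 = s (x1 - x3) - y1 mod 53 = 6 * (5 - 23) - 1 = 50

P + Q = (23, 50)


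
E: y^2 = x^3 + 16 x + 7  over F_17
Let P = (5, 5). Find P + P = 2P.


Doubling: s = (3 x1^2 + a) / (2 y1)
s = (3*5^2 + 16) / (2*5) mod 17 = 4
x3 = s^2 - 2 x1 mod 17 = 4^2 - 2*5 = 6
y3 = s (x1 - x3) - y1 mod 17 = 4 * (5 - 6) - 5 = 8

2P = (6, 8)


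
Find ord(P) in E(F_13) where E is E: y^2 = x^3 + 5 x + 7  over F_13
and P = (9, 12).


Compute successive multiples of P until we hit O:
  1P = (9, 12)
  2P = (5, 12)
  3P = (12, 1)
  4P = (4, 0)
  5P = (12, 12)
  6P = (5, 1)
  7P = (9, 1)
  8P = O

ord(P) = 8


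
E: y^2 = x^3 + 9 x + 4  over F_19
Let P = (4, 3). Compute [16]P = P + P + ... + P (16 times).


k = 16 = 10000_2 (binary, LSB first: 00001)
Double-and-add from P = (4, 3):
  bit 0 = 0: acc unchanged = O
  bit 1 = 0: acc unchanged = O
  bit 2 = 0: acc unchanged = O
  bit 3 = 0: acc unchanged = O
  bit 4 = 1: acc = O + (17, 4) = (17, 4)

16P = (17, 4)


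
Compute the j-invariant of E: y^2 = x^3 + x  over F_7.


Delta = -16(4 a^3 + 27 b^2) mod 7 = 6
-1728 * (4 a)^3 = -1728 * (4*1)^3 mod 7 = 1
j = 1 * 6^(-1) mod 7 = 6

j = 6 (mod 7)


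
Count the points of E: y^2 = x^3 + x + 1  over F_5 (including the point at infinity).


For each x in F_5, count y with y^2 = x^3 + 1 x + 1 mod 5:
  x = 0: RHS = 1, y in [1, 4]  -> 2 point(s)
  x = 2: RHS = 1, y in [1, 4]  -> 2 point(s)
  x = 3: RHS = 1, y in [1, 4]  -> 2 point(s)
  x = 4: RHS = 4, y in [2, 3]  -> 2 point(s)
Affine points: 8. Add the point at infinity: total = 9.

#E(F_5) = 9


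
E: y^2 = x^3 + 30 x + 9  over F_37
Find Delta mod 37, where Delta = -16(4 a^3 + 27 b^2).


4 a^3 + 27 b^2 = 4*30^3 + 27*9^2 = 108000 + 2187 = 110187
Delta = -16 * (110187) = -1762992
Delta mod 37 = 21

Delta = 21 (mod 37)


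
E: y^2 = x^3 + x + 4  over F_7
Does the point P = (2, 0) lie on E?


Check whether y^2 = x^3 + 1 x + 4 (mod 7) for (x, y) = (2, 0).
LHS: y^2 = 0^2 mod 7 = 0
RHS: x^3 + 1 x + 4 = 2^3 + 1*2 + 4 mod 7 = 0
LHS = RHS

Yes, on the curve


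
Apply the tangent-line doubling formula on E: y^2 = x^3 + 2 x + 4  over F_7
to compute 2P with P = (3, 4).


Doubling: s = (3 x1^2 + a) / (2 y1)
s = (3*3^2 + 2) / (2*4) mod 7 = 1
x3 = s^2 - 2 x1 mod 7 = 1^2 - 2*3 = 2
y3 = s (x1 - x3) - y1 mod 7 = 1 * (3 - 2) - 4 = 4

2P = (2, 4)


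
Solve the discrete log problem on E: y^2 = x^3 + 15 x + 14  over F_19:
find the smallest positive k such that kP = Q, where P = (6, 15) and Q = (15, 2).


Enumerate multiples of P until we hit Q = (15, 2):
  1P = (6, 15)
  2P = (5, 10)
  3P = (14, 2)
  4P = (15, 2)
Match found at i = 4.

k = 4


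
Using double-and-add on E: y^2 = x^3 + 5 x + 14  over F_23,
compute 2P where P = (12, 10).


k = 2 = 10_2 (binary, LSB first: 01)
Double-and-add from P = (12, 10):
  bit 0 = 0: acc unchanged = O
  bit 1 = 1: acc = O + (22, 13) = (22, 13)

2P = (22, 13)


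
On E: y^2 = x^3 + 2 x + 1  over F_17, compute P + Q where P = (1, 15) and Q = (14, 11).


P != Q, so use the chord formula.
s = (y2 - y1) / (x2 - x1) = (13) / (13) mod 17 = 1
x3 = s^2 - x1 - x2 mod 17 = 1^2 - 1 - 14 = 3
y3 = s (x1 - x3) - y1 mod 17 = 1 * (1 - 3) - 15 = 0

P + Q = (3, 0)


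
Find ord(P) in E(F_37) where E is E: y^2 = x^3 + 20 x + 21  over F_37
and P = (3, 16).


Compute successive multiples of P until we hit O:
  1P = (3, 16)
  2P = (35, 11)
  3P = (0, 24)
  4P = (0, 13)
  5P = (35, 26)
  6P = (3, 21)
  7P = O

ord(P) = 7


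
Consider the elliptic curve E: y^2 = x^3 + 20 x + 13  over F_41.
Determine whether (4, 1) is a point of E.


Check whether y^2 = x^3 + 20 x + 13 (mod 41) for (x, y) = (4, 1).
LHS: y^2 = 1^2 mod 41 = 1
RHS: x^3 + 20 x + 13 = 4^3 + 20*4 + 13 mod 41 = 34
LHS != RHS

No, not on the curve


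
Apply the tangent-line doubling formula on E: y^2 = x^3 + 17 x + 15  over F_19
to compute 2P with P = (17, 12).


Doubling: s = (3 x1^2 + a) / (2 y1)
s = (3*17^2 + 17) / (2*12) mod 19 = 2
x3 = s^2 - 2 x1 mod 19 = 2^2 - 2*17 = 8
y3 = s (x1 - x3) - y1 mod 19 = 2 * (17 - 8) - 12 = 6

2P = (8, 6)


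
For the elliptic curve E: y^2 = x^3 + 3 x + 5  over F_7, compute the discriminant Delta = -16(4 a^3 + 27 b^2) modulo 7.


4 a^3 + 27 b^2 = 4*3^3 + 27*5^2 = 108 + 675 = 783
Delta = -16 * (783) = -12528
Delta mod 7 = 2

Delta = 2 (mod 7)


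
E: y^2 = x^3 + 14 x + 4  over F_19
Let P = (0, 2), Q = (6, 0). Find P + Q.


P != Q, so use the chord formula.
s = (y2 - y1) / (x2 - x1) = (17) / (6) mod 19 = 6
x3 = s^2 - x1 - x2 mod 19 = 6^2 - 0 - 6 = 11
y3 = s (x1 - x3) - y1 mod 19 = 6 * (0 - 11) - 2 = 8

P + Q = (11, 8)


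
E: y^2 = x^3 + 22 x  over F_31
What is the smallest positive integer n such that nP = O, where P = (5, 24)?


Compute successive multiples of P until we hit O:
  1P = (5, 24)
  2P = (4, 20)
  3P = (7, 30)
  4P = (28, 0)
  5P = (7, 1)
  6P = (4, 11)
  7P = (5, 7)
  8P = O

ord(P) = 8


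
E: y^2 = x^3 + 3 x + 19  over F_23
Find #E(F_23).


For each x in F_23, count y with y^2 = x^3 + 3 x + 19 mod 23:
  x = 1: RHS = 0, y in [0]  -> 1 point(s)
  x = 3: RHS = 9, y in [3, 20]  -> 2 point(s)
  x = 4: RHS = 3, y in [7, 16]  -> 2 point(s)
  x = 6: RHS = 0, y in [0]  -> 1 point(s)
  x = 8: RHS = 3, y in [7, 16]  -> 2 point(s)
  x = 9: RHS = 16, y in [4, 19]  -> 2 point(s)
  x = 11: RHS = 3, y in [7, 16]  -> 2 point(s)
  x = 12: RHS = 12, y in [9, 14]  -> 2 point(s)
  x = 13: RHS = 1, y in [1, 22]  -> 2 point(s)
  x = 15: RHS = 12, y in [9, 14]  -> 2 point(s)
  x = 16: RHS = 0, y in [0]  -> 1 point(s)
  x = 19: RHS = 12, y in [9, 14]  -> 2 point(s)
  x = 20: RHS = 6, y in [11, 12]  -> 2 point(s)
Affine points: 23. Add the point at infinity: total = 24.

#E(F_23) = 24


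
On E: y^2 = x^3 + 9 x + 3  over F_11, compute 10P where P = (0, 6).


k = 10 = 1010_2 (binary, LSB first: 0101)
Double-and-add from P = (0, 6):
  bit 0 = 0: acc unchanged = O
  bit 1 = 1: acc = O + (4, 2) = (4, 2)
  bit 2 = 0: acc unchanged = (4, 2)
  bit 3 = 1: acc = (4, 2) + (8, 9) = (0, 5)

10P = (0, 5)


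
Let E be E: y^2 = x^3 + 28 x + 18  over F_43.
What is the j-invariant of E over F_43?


Delta = -16(4 a^3 + 27 b^2) mod 43 = 8
-1728 * (4 a)^3 = -1728 * (4*28)^3 mod 43 = 2
j = 2 * 8^(-1) mod 43 = 11

j = 11 (mod 43)


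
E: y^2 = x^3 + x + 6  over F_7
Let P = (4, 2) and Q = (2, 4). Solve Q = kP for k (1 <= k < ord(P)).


Enumerate multiples of P until we hit Q = (2, 4):
  1P = (4, 2)
  2P = (6, 5)
  3P = (1, 6)
  4P = (3, 6)
  5P = (2, 4)
Match found at i = 5.

k = 5


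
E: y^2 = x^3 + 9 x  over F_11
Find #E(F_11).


For each x in F_11, count y with y^2 = x^3 + 9 x + 0 mod 11:
  x = 0: RHS = 0, y in [0]  -> 1 point(s)
  x = 2: RHS = 4, y in [2, 9]  -> 2 point(s)
  x = 4: RHS = 1, y in [1, 10]  -> 2 point(s)
  x = 5: RHS = 5, y in [4, 7]  -> 2 point(s)
  x = 8: RHS = 1, y in [1, 10]  -> 2 point(s)
  x = 10: RHS = 1, y in [1, 10]  -> 2 point(s)
Affine points: 11. Add the point at infinity: total = 12.

#E(F_11) = 12


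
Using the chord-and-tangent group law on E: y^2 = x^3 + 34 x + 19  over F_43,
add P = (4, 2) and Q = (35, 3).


P != Q, so use the chord formula.
s = (y2 - y1) / (x2 - x1) = (1) / (31) mod 43 = 25
x3 = s^2 - x1 - x2 mod 43 = 25^2 - 4 - 35 = 27
y3 = s (x1 - x3) - y1 mod 43 = 25 * (4 - 27) - 2 = 25

P + Q = (27, 25)


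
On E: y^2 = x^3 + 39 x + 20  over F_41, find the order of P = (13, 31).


Compute successive multiples of P until we hit O:
  1P = (13, 31)
  2P = (35, 12)
  3P = (35, 29)
  4P = (13, 10)
  5P = O

ord(P) = 5


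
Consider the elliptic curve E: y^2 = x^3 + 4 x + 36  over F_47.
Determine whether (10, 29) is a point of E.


Check whether y^2 = x^3 + 4 x + 36 (mod 47) for (x, y) = (10, 29).
LHS: y^2 = 29^2 mod 47 = 42
RHS: x^3 + 4 x + 36 = 10^3 + 4*10 + 36 mod 47 = 42
LHS = RHS

Yes, on the curve


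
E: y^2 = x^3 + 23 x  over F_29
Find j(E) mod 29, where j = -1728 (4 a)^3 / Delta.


Delta = -16(4 a^3 + 27 b^2) mod 29 = 20
-1728 * (4 a)^3 = -1728 * (4*23)^3 mod 29 = 21
j = 21 * 20^(-1) mod 29 = 17

j = 17 (mod 29)


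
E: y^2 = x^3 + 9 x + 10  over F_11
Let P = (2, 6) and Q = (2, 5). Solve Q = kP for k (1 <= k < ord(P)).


Enumerate multiples of P until we hit Q = (2, 5):
  1P = (2, 6)
  2P = (8, 0)
  3P = (2, 5)
Match found at i = 3.

k = 3


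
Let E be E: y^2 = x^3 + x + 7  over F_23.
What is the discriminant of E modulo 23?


4 a^3 + 27 b^2 = 4*1^3 + 27*7^2 = 4 + 1323 = 1327
Delta = -16 * (1327) = -21232
Delta mod 23 = 20

Delta = 20 (mod 23)


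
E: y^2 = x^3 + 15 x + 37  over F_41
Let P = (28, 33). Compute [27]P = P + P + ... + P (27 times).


k = 27 = 11011_2 (binary, LSB first: 11011)
Double-and-add from P = (28, 33):
  bit 0 = 1: acc = O + (28, 33) = (28, 33)
  bit 1 = 1: acc = (28, 33) + (34, 9) = (36, 40)
  bit 2 = 0: acc unchanged = (36, 40)
  bit 3 = 1: acc = (36, 40) + (17, 11) = (11, 37)
  bit 4 = 1: acc = (11, 37) + (39, 9) = (33, 26)

27P = (33, 26)


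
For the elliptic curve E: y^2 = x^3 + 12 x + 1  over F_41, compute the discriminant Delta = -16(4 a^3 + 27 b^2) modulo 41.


4 a^3 + 27 b^2 = 4*12^3 + 27*1^2 = 6912 + 27 = 6939
Delta = -16 * (6939) = -111024
Delta mod 41 = 4

Delta = 4 (mod 41)


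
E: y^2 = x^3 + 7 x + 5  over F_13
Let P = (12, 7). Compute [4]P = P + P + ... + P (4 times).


k = 4 = 100_2 (binary, LSB first: 001)
Double-and-add from P = (12, 7):
  bit 0 = 0: acc unchanged = O
  bit 1 = 0: acc unchanged = O
  bit 2 = 1: acc = O + (5, 3) = (5, 3)

4P = (5, 3)


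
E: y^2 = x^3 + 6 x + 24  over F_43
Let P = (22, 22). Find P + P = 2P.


Doubling: s = (3 x1^2 + a) / (2 y1)
s = (3*22^2 + 6) / (2*22) mod 43 = 39
x3 = s^2 - 2 x1 mod 43 = 39^2 - 2*22 = 15
y3 = s (x1 - x3) - y1 mod 43 = 39 * (22 - 15) - 22 = 36

2P = (15, 36)


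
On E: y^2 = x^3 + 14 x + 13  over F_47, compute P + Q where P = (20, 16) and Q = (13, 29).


P != Q, so use the chord formula.
s = (y2 - y1) / (x2 - x1) = (13) / (40) mod 47 = 25
x3 = s^2 - x1 - x2 mod 47 = 25^2 - 20 - 13 = 28
y3 = s (x1 - x3) - y1 mod 47 = 25 * (20 - 28) - 16 = 19

P + Q = (28, 19)


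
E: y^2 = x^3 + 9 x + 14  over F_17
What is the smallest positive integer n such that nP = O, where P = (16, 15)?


Compute successive multiples of P until we hit O:
  1P = (16, 15)
  2P = (11, 4)
  3P = (3, 0)
  4P = (11, 13)
  5P = (16, 2)
  6P = O

ord(P) = 6


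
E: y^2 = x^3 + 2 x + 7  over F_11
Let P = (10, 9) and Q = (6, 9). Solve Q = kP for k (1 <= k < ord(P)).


Enumerate multiples of P until we hit Q = (6, 9):
  1P = (10, 9)
  2P = (7, 1)
  3P = (6, 9)
Match found at i = 3.

k = 3


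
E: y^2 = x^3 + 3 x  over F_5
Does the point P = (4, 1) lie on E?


Check whether y^2 = x^3 + 3 x + 0 (mod 5) for (x, y) = (4, 1).
LHS: y^2 = 1^2 mod 5 = 1
RHS: x^3 + 3 x + 0 = 4^3 + 3*4 + 0 mod 5 = 1
LHS = RHS

Yes, on the curve


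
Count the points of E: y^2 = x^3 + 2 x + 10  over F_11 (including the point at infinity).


For each x in F_11, count y with y^2 = x^3 + 2 x + 10 mod 11:
  x = 2: RHS = 0, y in [0]  -> 1 point(s)
  x = 4: RHS = 5, y in [4, 7]  -> 2 point(s)
  x = 7: RHS = 4, y in [2, 9]  -> 2 point(s)
  x = 9: RHS = 9, y in [3, 8]  -> 2 point(s)
Affine points: 7. Add the point at infinity: total = 8.

#E(F_11) = 8


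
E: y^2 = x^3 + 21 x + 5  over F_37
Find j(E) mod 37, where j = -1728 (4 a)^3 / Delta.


Delta = -16(4 a^3 + 27 b^2) mod 37 = 3
-1728 * (4 a)^3 = -1728 * (4*21)^3 mod 37 = 11
j = 11 * 3^(-1) mod 37 = 16

j = 16 (mod 37)


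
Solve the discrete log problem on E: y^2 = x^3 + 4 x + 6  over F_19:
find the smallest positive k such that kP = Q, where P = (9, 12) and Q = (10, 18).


Enumerate multiples of P until we hit Q = (10, 18):
  1P = (9, 12)
  2P = (1, 7)
  3P = (18, 18)
  4P = (3, 11)
  5P = (16, 9)
  6P = (0, 14)
  7P = (7, 15)
  8P = (10, 18)
Match found at i = 8.

k = 8


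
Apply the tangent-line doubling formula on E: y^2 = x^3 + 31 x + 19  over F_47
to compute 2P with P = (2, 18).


Doubling: s = (3 x1^2 + a) / (2 y1)
s = (3*2^2 + 31) / (2*18) mod 47 = 26
x3 = s^2 - 2 x1 mod 47 = 26^2 - 2*2 = 14
y3 = s (x1 - x3) - y1 mod 47 = 26 * (2 - 14) - 18 = 46

2P = (14, 46)


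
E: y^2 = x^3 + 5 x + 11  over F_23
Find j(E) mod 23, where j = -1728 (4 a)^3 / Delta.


Delta = -16(4 a^3 + 27 b^2) mod 23 = 11
-1728 * (4 a)^3 = -1728 * (4*5)^3 mod 23 = 12
j = 12 * 11^(-1) mod 23 = 22

j = 22 (mod 23)


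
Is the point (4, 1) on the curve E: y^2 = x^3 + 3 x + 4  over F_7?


Check whether y^2 = x^3 + 3 x + 4 (mod 7) for (x, y) = (4, 1).
LHS: y^2 = 1^2 mod 7 = 1
RHS: x^3 + 3 x + 4 = 4^3 + 3*4 + 4 mod 7 = 3
LHS != RHS

No, not on the curve


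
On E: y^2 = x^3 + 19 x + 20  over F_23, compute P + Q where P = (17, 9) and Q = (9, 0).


P != Q, so use the chord formula.
s = (y2 - y1) / (x2 - x1) = (14) / (15) mod 23 = 4
x3 = s^2 - x1 - x2 mod 23 = 4^2 - 17 - 9 = 13
y3 = s (x1 - x3) - y1 mod 23 = 4 * (17 - 13) - 9 = 7

P + Q = (13, 7)


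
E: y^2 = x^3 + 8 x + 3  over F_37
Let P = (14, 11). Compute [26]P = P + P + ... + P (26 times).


k = 26 = 11010_2 (binary, LSB first: 01011)
Double-and-add from P = (14, 11):
  bit 0 = 0: acc unchanged = O
  bit 1 = 1: acc = O + (2, 8) = (2, 8)
  bit 2 = 0: acc unchanged = (2, 8)
  bit 3 = 1: acc = (2, 8) + (27, 12) = (4, 5)
  bit 4 = 1: acc = (4, 5) + (11, 33) = (1, 7)

26P = (1, 7)


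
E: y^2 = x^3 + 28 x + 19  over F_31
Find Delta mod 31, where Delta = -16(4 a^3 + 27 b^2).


4 a^3 + 27 b^2 = 4*28^3 + 27*19^2 = 87808 + 9747 = 97555
Delta = -16 * (97555) = -1560880
Delta mod 31 = 1

Delta = 1 (mod 31)


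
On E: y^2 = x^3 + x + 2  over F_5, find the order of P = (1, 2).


Compute successive multiples of P until we hit O:
  1P = (1, 2)
  2P = (4, 0)
  3P = (1, 3)
  4P = O

ord(P) = 4


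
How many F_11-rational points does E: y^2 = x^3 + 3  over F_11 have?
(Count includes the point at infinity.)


For each x in F_11, count y with y^2 = x^3 + 0 x + 3 mod 11:
  x = 0: RHS = 3, y in [5, 6]  -> 2 point(s)
  x = 1: RHS = 4, y in [2, 9]  -> 2 point(s)
  x = 2: RHS = 0, y in [0]  -> 1 point(s)
  x = 4: RHS = 1, y in [1, 10]  -> 2 point(s)
  x = 7: RHS = 5, y in [4, 7]  -> 2 point(s)
  x = 8: RHS = 9, y in [3, 8]  -> 2 point(s)
Affine points: 11. Add the point at infinity: total = 12.

#E(F_11) = 12


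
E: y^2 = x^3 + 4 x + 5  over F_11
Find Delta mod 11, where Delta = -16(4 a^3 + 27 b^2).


4 a^3 + 27 b^2 = 4*4^3 + 27*5^2 = 256 + 675 = 931
Delta = -16 * (931) = -14896
Delta mod 11 = 9

Delta = 9 (mod 11)


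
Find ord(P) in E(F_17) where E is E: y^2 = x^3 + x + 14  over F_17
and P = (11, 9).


Compute successive multiples of P until we hit O:
  1P = (11, 9)
  2P = (10, 15)
  3P = (15, 15)
  4P = (6, 7)
  5P = (9, 2)
  6P = (5, 12)
  7P = (14, 1)
  8P = (1, 4)
  ... (continuing to 17P)
  17P = O

ord(P) = 17


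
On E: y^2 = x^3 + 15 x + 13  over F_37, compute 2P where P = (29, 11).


Doubling: s = (3 x1^2 + a) / (2 y1)
s = (3*29^2 + 15) / (2*11) mod 37 = 1
x3 = s^2 - 2 x1 mod 37 = 1^2 - 2*29 = 17
y3 = s (x1 - x3) - y1 mod 37 = 1 * (29 - 17) - 11 = 1

2P = (17, 1)


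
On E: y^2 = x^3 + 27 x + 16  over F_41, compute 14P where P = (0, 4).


k = 14 = 1110_2 (binary, LSB first: 0111)
Double-and-add from P = (0, 4):
  bit 0 = 0: acc unchanged = O
  bit 1 = 1: acc = O + (21, 2) = (21, 2)
  bit 2 = 1: acc = (21, 2) + (38, 21) = (19, 34)
  bit 3 = 1: acc = (19, 34) + (11, 2) = (27, 16)

14P = (27, 16)


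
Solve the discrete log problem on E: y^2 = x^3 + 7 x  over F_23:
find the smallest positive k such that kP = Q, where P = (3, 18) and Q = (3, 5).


Enumerate multiples of P until we hit Q = (3, 5):
  1P = (3, 18)
  2P = (12, 8)
  3P = (1, 13)
  4P = (8, 4)
  5P = (18, 1)
  6P = (4, 0)
  7P = (18, 22)
  8P = (8, 19)
  9P = (1, 10)
  10P = (12, 15)
  11P = (3, 5)
Match found at i = 11.

k = 11


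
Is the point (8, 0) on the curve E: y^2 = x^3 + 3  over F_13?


Check whether y^2 = x^3 + 0 x + 3 (mod 13) for (x, y) = (8, 0).
LHS: y^2 = 0^2 mod 13 = 0
RHS: x^3 + 0 x + 3 = 8^3 + 0*8 + 3 mod 13 = 8
LHS != RHS

No, not on the curve


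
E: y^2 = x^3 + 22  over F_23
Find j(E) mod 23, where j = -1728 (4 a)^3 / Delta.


Delta = -16(4 a^3 + 27 b^2) mod 23 = 5
-1728 * (4 a)^3 = -1728 * (4*0)^3 mod 23 = 0
j = 0 * 5^(-1) mod 23 = 0

j = 0 (mod 23)


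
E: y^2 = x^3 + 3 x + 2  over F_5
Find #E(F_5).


For each x in F_5, count y with y^2 = x^3 + 3 x + 2 mod 5:
  x = 1: RHS = 1, y in [1, 4]  -> 2 point(s)
  x = 2: RHS = 1, y in [1, 4]  -> 2 point(s)
Affine points: 4. Add the point at infinity: total = 5.

#E(F_5) = 5


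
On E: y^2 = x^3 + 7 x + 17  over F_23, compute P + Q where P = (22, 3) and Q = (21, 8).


P != Q, so use the chord formula.
s = (y2 - y1) / (x2 - x1) = (5) / (22) mod 23 = 18
x3 = s^2 - x1 - x2 mod 23 = 18^2 - 22 - 21 = 5
y3 = s (x1 - x3) - y1 mod 23 = 18 * (22 - 5) - 3 = 4

P + Q = (5, 4)


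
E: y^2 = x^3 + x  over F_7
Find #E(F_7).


For each x in F_7, count y with y^2 = x^3 + 1 x + 0 mod 7:
  x = 0: RHS = 0, y in [0]  -> 1 point(s)
  x = 1: RHS = 2, y in [3, 4]  -> 2 point(s)
  x = 3: RHS = 2, y in [3, 4]  -> 2 point(s)
  x = 5: RHS = 4, y in [2, 5]  -> 2 point(s)
Affine points: 7. Add the point at infinity: total = 8.

#E(F_7) = 8


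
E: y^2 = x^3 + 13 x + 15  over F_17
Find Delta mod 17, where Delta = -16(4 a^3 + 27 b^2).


4 a^3 + 27 b^2 = 4*13^3 + 27*15^2 = 8788 + 6075 = 14863
Delta = -16 * (14863) = -237808
Delta mod 17 = 5

Delta = 5 (mod 17)


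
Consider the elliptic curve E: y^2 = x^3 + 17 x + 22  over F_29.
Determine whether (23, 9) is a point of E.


Check whether y^2 = x^3 + 17 x + 22 (mod 29) for (x, y) = (23, 9).
LHS: y^2 = 9^2 mod 29 = 23
RHS: x^3 + 17 x + 22 = 23^3 + 17*23 + 22 mod 29 = 23
LHS = RHS

Yes, on the curve


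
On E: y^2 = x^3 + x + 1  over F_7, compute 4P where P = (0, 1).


k = 4 = 100_2 (binary, LSB first: 001)
Double-and-add from P = (0, 1):
  bit 0 = 0: acc unchanged = O
  bit 1 = 0: acc unchanged = O
  bit 2 = 1: acc = O + (0, 6) = (0, 6)

4P = (0, 6)


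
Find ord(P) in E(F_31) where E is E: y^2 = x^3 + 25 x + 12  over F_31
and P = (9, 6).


Compute successive multiples of P until we hit O:
  1P = (9, 6)
  2P = (2, 16)
  3P = (29, 27)
  4P = (1, 21)
  5P = (25, 24)
  6P = (22, 22)
  7P = (5, 18)
  8P = (26, 14)
  ... (continuing to 27P)
  27P = O

ord(P) = 27


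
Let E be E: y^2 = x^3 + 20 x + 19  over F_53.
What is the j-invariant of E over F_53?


Delta = -16(4 a^3 + 27 b^2) mod 53 = 7
-1728 * (4 a)^3 = -1728 * (4*20)^3 mod 53 = 49
j = 49 * 7^(-1) mod 53 = 7

j = 7 (mod 53)


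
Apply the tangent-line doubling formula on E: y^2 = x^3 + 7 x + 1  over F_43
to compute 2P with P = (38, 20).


Doubling: s = (3 x1^2 + a) / (2 y1)
s = (3*38^2 + 7) / (2*20) mod 43 = 30
x3 = s^2 - 2 x1 mod 43 = 30^2 - 2*38 = 7
y3 = s (x1 - x3) - y1 mod 43 = 30 * (38 - 7) - 20 = 7

2P = (7, 7)


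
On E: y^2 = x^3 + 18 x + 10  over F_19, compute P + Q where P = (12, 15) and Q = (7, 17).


P != Q, so use the chord formula.
s = (y2 - y1) / (x2 - x1) = (2) / (14) mod 19 = 11
x3 = s^2 - x1 - x2 mod 19 = 11^2 - 12 - 7 = 7
y3 = s (x1 - x3) - y1 mod 19 = 11 * (12 - 7) - 15 = 2

P + Q = (7, 2)


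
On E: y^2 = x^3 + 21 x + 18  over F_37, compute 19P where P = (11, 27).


k = 19 = 10011_2 (binary, LSB first: 11001)
Double-and-add from P = (11, 27):
  bit 0 = 1: acc = O + (11, 27) = (11, 27)
  bit 1 = 1: acc = (11, 27) + (24, 8) = (28, 32)
  bit 2 = 0: acc unchanged = (28, 32)
  bit 3 = 0: acc unchanged = (28, 32)
  bit 4 = 1: acc = (28, 32) + (16, 26) = (21, 27)

19P = (21, 27)


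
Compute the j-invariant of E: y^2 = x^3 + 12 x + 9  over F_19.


Delta = -16(4 a^3 + 27 b^2) mod 19 = 13
-1728 * (4 a)^3 = -1728 * (4*12)^3 mod 19 = 12
j = 12 * 13^(-1) mod 19 = 17

j = 17 (mod 19)


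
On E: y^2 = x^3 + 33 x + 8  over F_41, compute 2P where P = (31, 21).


Doubling: s = (3 x1^2 + a) / (2 y1)
s = (3*31^2 + 33) / (2*21) mod 41 = 5
x3 = s^2 - 2 x1 mod 41 = 5^2 - 2*31 = 4
y3 = s (x1 - x3) - y1 mod 41 = 5 * (31 - 4) - 21 = 32

2P = (4, 32)


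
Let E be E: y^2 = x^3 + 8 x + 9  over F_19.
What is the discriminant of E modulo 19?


4 a^3 + 27 b^2 = 4*8^3 + 27*9^2 = 2048 + 2187 = 4235
Delta = -16 * (4235) = -67760
Delta mod 19 = 13

Delta = 13 (mod 19)


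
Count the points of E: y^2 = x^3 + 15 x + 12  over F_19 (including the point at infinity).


For each x in F_19, count y with y^2 = x^3 + 15 x + 12 mod 19:
  x = 1: RHS = 9, y in [3, 16]  -> 2 point(s)
  x = 7: RHS = 4, y in [2, 17]  -> 2 point(s)
  x = 8: RHS = 17, y in [6, 13]  -> 2 point(s)
  x = 11: RHS = 7, y in [8, 11]  -> 2 point(s)
  x = 12: RHS = 1, y in [1, 18]  -> 2 point(s)
  x = 16: RHS = 16, y in [4, 15]  -> 2 point(s)
Affine points: 12. Add the point at infinity: total = 13.

#E(F_19) = 13


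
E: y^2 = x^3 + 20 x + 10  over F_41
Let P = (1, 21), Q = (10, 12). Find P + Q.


P != Q, so use the chord formula.
s = (y2 - y1) / (x2 - x1) = (32) / (9) mod 41 = 40
x3 = s^2 - x1 - x2 mod 41 = 40^2 - 1 - 10 = 31
y3 = s (x1 - x3) - y1 mod 41 = 40 * (1 - 31) - 21 = 9

P + Q = (31, 9)


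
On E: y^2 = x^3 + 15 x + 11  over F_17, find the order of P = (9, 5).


Compute successive multiples of P until we hit O:
  1P = (9, 5)
  2P = (3, 7)
  3P = (7, 0)
  4P = (3, 10)
  5P = (9, 12)
  6P = O

ord(P) = 6


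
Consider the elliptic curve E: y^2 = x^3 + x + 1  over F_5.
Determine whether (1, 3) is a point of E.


Check whether y^2 = x^3 + 1 x + 1 (mod 5) for (x, y) = (1, 3).
LHS: y^2 = 3^2 mod 5 = 4
RHS: x^3 + 1 x + 1 = 1^3 + 1*1 + 1 mod 5 = 3
LHS != RHS

No, not on the curve


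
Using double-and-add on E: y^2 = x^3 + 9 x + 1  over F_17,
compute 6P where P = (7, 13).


k = 6 = 110_2 (binary, LSB first: 011)
Double-and-add from P = (7, 13):
  bit 0 = 0: acc unchanged = O
  bit 1 = 1: acc = O + (5, 16) = (5, 16)
  bit 2 = 1: acc = (5, 16) + (3, 2) = (7, 4)

6P = (7, 4)


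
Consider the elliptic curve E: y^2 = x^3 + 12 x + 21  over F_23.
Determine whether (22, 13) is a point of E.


Check whether y^2 = x^3 + 12 x + 21 (mod 23) for (x, y) = (22, 13).
LHS: y^2 = 13^2 mod 23 = 8
RHS: x^3 + 12 x + 21 = 22^3 + 12*22 + 21 mod 23 = 8
LHS = RHS

Yes, on the curve


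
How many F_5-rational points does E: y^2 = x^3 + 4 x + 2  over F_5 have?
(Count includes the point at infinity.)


For each x in F_5, count y with y^2 = x^3 + 4 x + 2 mod 5:
  x = 3: RHS = 1, y in [1, 4]  -> 2 point(s)
Affine points: 2. Add the point at infinity: total = 3.

#E(F_5) = 3


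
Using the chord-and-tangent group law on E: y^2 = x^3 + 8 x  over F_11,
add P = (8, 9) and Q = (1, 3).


P != Q, so use the chord formula.
s = (y2 - y1) / (x2 - x1) = (5) / (4) mod 11 = 4
x3 = s^2 - x1 - x2 mod 11 = 4^2 - 8 - 1 = 7
y3 = s (x1 - x3) - y1 mod 11 = 4 * (8 - 7) - 9 = 6

P + Q = (7, 6)


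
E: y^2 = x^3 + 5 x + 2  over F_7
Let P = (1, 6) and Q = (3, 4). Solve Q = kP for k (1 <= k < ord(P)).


Enumerate multiples of P until we hit Q = (3, 4):
  1P = (1, 6)
  2P = (0, 4)
  3P = (3, 4)
Match found at i = 3.

k = 3


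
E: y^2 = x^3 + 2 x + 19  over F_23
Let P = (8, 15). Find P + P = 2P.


Doubling: s = (3 x1^2 + a) / (2 y1)
s = (3*8^2 + 2) / (2*15) mod 23 = 8
x3 = s^2 - 2 x1 mod 23 = 8^2 - 2*8 = 2
y3 = s (x1 - x3) - y1 mod 23 = 8 * (8 - 2) - 15 = 10

2P = (2, 10)


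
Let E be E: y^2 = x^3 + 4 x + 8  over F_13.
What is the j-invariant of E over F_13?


Delta = -16(4 a^3 + 27 b^2) mod 13 = 2
-1728 * (4 a)^3 = -1728 * (4*4)^3 mod 13 = 1
j = 1 * 2^(-1) mod 13 = 7

j = 7 (mod 13)


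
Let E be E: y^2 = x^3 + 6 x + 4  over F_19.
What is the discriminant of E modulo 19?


4 a^3 + 27 b^2 = 4*6^3 + 27*4^2 = 864 + 432 = 1296
Delta = -16 * (1296) = -20736
Delta mod 19 = 12

Delta = 12 (mod 19)


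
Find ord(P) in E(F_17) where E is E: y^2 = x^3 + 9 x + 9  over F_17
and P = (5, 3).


Compute successive multiples of P until we hit O:
  1P = (5, 3)
  2P = (16, 13)
  3P = (12, 3)
  4P = (0, 14)
  5P = (8, 7)
  6P = (2, 1)
  7P = (1, 11)
  8P = (15, 0)
  ... (continuing to 16P)
  16P = O

ord(P) = 16


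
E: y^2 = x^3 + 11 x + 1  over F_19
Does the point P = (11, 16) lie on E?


Check whether y^2 = x^3 + 11 x + 1 (mod 19) for (x, y) = (11, 16).
LHS: y^2 = 16^2 mod 19 = 9
RHS: x^3 + 11 x + 1 = 11^3 + 11*11 + 1 mod 19 = 9
LHS = RHS

Yes, on the curve


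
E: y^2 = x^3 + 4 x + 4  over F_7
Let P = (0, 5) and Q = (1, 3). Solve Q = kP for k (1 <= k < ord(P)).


Enumerate multiples of P until we hit Q = (1, 3):
  1P = (0, 5)
  2P = (1, 3)
Match found at i = 2.

k = 2


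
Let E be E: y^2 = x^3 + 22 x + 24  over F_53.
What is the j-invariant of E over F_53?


Delta = -16(4 a^3 + 27 b^2) mod 53 = 5
-1728 * (4 a)^3 = -1728 * (4*22)^3 mod 53 = 11
j = 11 * 5^(-1) mod 53 = 34

j = 34 (mod 53)


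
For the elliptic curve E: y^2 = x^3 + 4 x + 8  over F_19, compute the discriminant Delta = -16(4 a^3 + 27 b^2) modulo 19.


4 a^3 + 27 b^2 = 4*4^3 + 27*8^2 = 256 + 1728 = 1984
Delta = -16 * (1984) = -31744
Delta mod 19 = 5

Delta = 5 (mod 19)


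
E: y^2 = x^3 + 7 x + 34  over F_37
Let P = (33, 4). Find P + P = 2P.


Doubling: s = (3 x1^2 + a) / (2 y1)
s = (3*33^2 + 7) / (2*4) mod 37 = 30
x3 = s^2 - 2 x1 mod 37 = 30^2 - 2*33 = 20
y3 = s (x1 - x3) - y1 mod 37 = 30 * (33 - 20) - 4 = 16

2P = (20, 16)


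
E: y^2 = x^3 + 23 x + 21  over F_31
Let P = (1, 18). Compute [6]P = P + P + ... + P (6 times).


k = 6 = 110_2 (binary, LSB first: 011)
Double-and-add from P = (1, 18):
  bit 0 = 0: acc unchanged = O
  bit 1 = 1: acc = O + (30, 11) = (30, 11)
  bit 2 = 1: acc = (30, 11) + (18, 6) = (23, 10)

6P = (23, 10)


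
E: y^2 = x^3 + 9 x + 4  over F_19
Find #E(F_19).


For each x in F_19, count y with y^2 = x^3 + 9 x + 4 mod 19:
  x = 0: RHS = 4, y in [2, 17]  -> 2 point(s)
  x = 2: RHS = 11, y in [7, 12]  -> 2 point(s)
  x = 3: RHS = 1, y in [1, 18]  -> 2 point(s)
  x = 4: RHS = 9, y in [3, 16]  -> 2 point(s)
  x = 7: RHS = 11, y in [7, 12]  -> 2 point(s)
  x = 9: RHS = 16, y in [4, 15]  -> 2 point(s)
  x = 10: RHS = 11, y in [7, 12]  -> 2 point(s)
  x = 11: RHS = 9, y in [3, 16]  -> 2 point(s)
  x = 12: RHS = 16, y in [4, 15]  -> 2 point(s)
  x = 13: RHS = 0, y in [0]  -> 1 point(s)
  x = 14: RHS = 5, y in [9, 10]  -> 2 point(s)
  x = 16: RHS = 7, y in [8, 11]  -> 2 point(s)
  x = 17: RHS = 16, y in [4, 15]  -> 2 point(s)
Affine points: 25. Add the point at infinity: total = 26.

#E(F_19) = 26


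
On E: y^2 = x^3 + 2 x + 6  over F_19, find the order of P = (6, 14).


Compute successive multiples of P until we hit O:
  1P = (6, 14)
  2P = (14, 17)
  3P = (3, 18)
  4P = (16, 12)
  5P = (13, 14)
  6P = (0, 5)
  7P = (1, 3)
  8P = (10, 0)
  ... (continuing to 16P)
  16P = O

ord(P) = 16


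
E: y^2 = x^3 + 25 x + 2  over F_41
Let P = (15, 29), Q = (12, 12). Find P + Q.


P != Q, so use the chord formula.
s = (y2 - y1) / (x2 - x1) = (24) / (38) mod 41 = 33
x3 = s^2 - x1 - x2 mod 41 = 33^2 - 15 - 12 = 37
y3 = s (x1 - x3) - y1 mod 41 = 33 * (15 - 37) - 29 = 24

P + Q = (37, 24)


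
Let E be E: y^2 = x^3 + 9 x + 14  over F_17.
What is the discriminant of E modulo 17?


4 a^3 + 27 b^2 = 4*9^3 + 27*14^2 = 2916 + 5292 = 8208
Delta = -16 * (8208) = -131328
Delta mod 17 = 14

Delta = 14 (mod 17)


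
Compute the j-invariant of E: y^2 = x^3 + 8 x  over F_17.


Delta = -16(4 a^3 + 27 b^2) mod 17 = 8
-1728 * (4 a)^3 = -1728 * (4*8)^3 mod 17 = 3
j = 3 * 8^(-1) mod 17 = 11

j = 11 (mod 17)


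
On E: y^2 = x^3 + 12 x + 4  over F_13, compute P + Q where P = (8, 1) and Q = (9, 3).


P != Q, so use the chord formula.
s = (y2 - y1) / (x2 - x1) = (2) / (1) mod 13 = 2
x3 = s^2 - x1 - x2 mod 13 = 2^2 - 8 - 9 = 0
y3 = s (x1 - x3) - y1 mod 13 = 2 * (8 - 0) - 1 = 2

P + Q = (0, 2)


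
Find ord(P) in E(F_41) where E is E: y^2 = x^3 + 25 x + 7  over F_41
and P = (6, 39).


Compute successive multiples of P until we hit O:
  1P = (6, 39)
  2P = (25, 29)
  3P = (18, 4)
  4P = (7, 22)
  5P = (30, 0)
  6P = (7, 19)
  7P = (18, 37)
  8P = (25, 12)
  ... (continuing to 10P)
  10P = O

ord(P) = 10


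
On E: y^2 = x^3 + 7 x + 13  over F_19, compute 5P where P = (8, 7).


k = 5 = 101_2 (binary, LSB first: 101)
Double-and-add from P = (8, 7):
  bit 0 = 1: acc = O + (8, 7) = (8, 7)
  bit 1 = 0: acc unchanged = (8, 7)
  bit 2 = 1: acc = (8, 7) + (2, 4) = (14, 9)

5P = (14, 9)


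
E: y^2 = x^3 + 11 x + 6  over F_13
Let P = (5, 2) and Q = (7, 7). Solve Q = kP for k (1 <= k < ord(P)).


Enumerate multiples of P until we hit Q = (7, 7):
  1P = (5, 2)
  2P = (7, 7)
Match found at i = 2.

k = 2


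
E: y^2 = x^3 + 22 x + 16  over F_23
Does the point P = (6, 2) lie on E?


Check whether y^2 = x^3 + 22 x + 16 (mod 23) for (x, y) = (6, 2).
LHS: y^2 = 2^2 mod 23 = 4
RHS: x^3 + 22 x + 16 = 6^3 + 22*6 + 16 mod 23 = 19
LHS != RHS

No, not on the curve


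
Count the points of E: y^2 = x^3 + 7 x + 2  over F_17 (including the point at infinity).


For each x in F_17, count y with y^2 = x^3 + 7 x + 2 mod 17:
  x = 0: RHS = 2, y in [6, 11]  -> 2 point(s)
  x = 3: RHS = 16, y in [4, 13]  -> 2 point(s)
  x = 4: RHS = 9, y in [3, 14]  -> 2 point(s)
  x = 5: RHS = 9, y in [3, 14]  -> 2 point(s)
  x = 8: RHS = 9, y in [3, 14]  -> 2 point(s)
  x = 10: RHS = 1, y in [1, 16]  -> 2 point(s)
  x = 11: RHS = 16, y in [4, 13]  -> 2 point(s)
Affine points: 14. Add the point at infinity: total = 15.

#E(F_17) = 15


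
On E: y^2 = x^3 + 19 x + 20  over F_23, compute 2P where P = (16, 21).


Doubling: s = (3 x1^2 + a) / (2 y1)
s = (3*16^2 + 19) / (2*21) mod 23 = 16
x3 = s^2 - 2 x1 mod 23 = 16^2 - 2*16 = 17
y3 = s (x1 - x3) - y1 mod 23 = 16 * (16 - 17) - 21 = 9

2P = (17, 9)


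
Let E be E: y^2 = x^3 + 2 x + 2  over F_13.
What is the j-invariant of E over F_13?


Delta = -16(4 a^3 + 27 b^2) mod 13 = 9
-1728 * (4 a)^3 = -1728 * (4*2)^3 mod 13 = 5
j = 5 * 9^(-1) mod 13 = 2

j = 2 (mod 13)


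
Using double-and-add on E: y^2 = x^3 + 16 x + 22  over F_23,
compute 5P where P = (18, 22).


k = 5 = 101_2 (binary, LSB first: 101)
Double-and-add from P = (18, 22):
  bit 0 = 1: acc = O + (18, 22) = (18, 22)
  bit 1 = 0: acc unchanged = (18, 22)
  bit 2 = 1: acc = (18, 22) + (20, 19) = (16, 21)

5P = (16, 21)


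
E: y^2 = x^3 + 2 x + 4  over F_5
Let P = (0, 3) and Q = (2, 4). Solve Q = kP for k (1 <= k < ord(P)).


Enumerate multiples of P until we hit Q = (2, 4):
  1P = (0, 3)
  2P = (4, 4)
  3P = (2, 4)
Match found at i = 3.

k = 3


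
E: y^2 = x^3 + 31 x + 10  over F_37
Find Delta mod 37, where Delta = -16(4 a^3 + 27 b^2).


4 a^3 + 27 b^2 = 4*31^3 + 27*10^2 = 119164 + 2700 = 121864
Delta = -16 * (121864) = -1949824
Delta mod 37 = 2

Delta = 2 (mod 37)


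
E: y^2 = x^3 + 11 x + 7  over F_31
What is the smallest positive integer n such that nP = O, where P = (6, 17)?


Compute successive multiples of P until we hit O:
  1P = (6, 17)
  2P = (8, 7)
  3P = (11, 8)
  4P = (16, 1)
  5P = (19, 10)
  6P = (25, 29)
  7P = (1, 9)
  8P = (3, 25)
  ... (continuing to 31P)
  31P = O

ord(P) = 31


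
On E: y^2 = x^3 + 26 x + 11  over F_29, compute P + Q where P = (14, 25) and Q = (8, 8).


P != Q, so use the chord formula.
s = (y2 - y1) / (x2 - x1) = (12) / (23) mod 29 = 27
x3 = s^2 - x1 - x2 mod 29 = 27^2 - 14 - 8 = 11
y3 = s (x1 - x3) - y1 mod 29 = 27 * (14 - 11) - 25 = 27

P + Q = (11, 27)


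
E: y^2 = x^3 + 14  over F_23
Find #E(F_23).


For each x in F_23, count y with y^2 = x^3 + 0 x + 14 mod 23:
  x = 3: RHS = 18, y in [8, 15]  -> 2 point(s)
  x = 4: RHS = 9, y in [3, 20]  -> 2 point(s)
  x = 5: RHS = 1, y in [1, 22]  -> 2 point(s)
  x = 6: RHS = 0, y in [0]  -> 1 point(s)
  x = 7: RHS = 12, y in [9, 14]  -> 2 point(s)
  x = 10: RHS = 2, y in [5, 18]  -> 2 point(s)
  x = 13: RHS = 3, y in [7, 16]  -> 2 point(s)
  x = 15: RHS = 8, y in [10, 13]  -> 2 point(s)
  x = 16: RHS = 16, y in [4, 19]  -> 2 point(s)
  x = 18: RHS = 4, y in [2, 21]  -> 2 point(s)
  x = 21: RHS = 6, y in [11, 12]  -> 2 point(s)
  x = 22: RHS = 13, y in [6, 17]  -> 2 point(s)
Affine points: 23. Add the point at infinity: total = 24.

#E(F_23) = 24


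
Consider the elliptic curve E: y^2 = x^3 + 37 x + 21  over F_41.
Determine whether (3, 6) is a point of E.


Check whether y^2 = x^3 + 37 x + 21 (mod 41) for (x, y) = (3, 6).
LHS: y^2 = 6^2 mod 41 = 36
RHS: x^3 + 37 x + 21 = 3^3 + 37*3 + 21 mod 41 = 36
LHS = RHS

Yes, on the curve


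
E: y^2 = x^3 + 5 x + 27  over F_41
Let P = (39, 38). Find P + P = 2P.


Doubling: s = (3 x1^2 + a) / (2 y1)
s = (3*39^2 + 5) / (2*38) mod 41 = 4
x3 = s^2 - 2 x1 mod 41 = 4^2 - 2*39 = 20
y3 = s (x1 - x3) - y1 mod 41 = 4 * (39 - 20) - 38 = 38

2P = (20, 38)


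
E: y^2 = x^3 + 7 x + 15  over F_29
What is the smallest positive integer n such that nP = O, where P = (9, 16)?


Compute successive multiples of P until we hit O:
  1P = (9, 16)
  2P = (18, 17)
  3P = (26, 24)
  4P = (17, 28)
  5P = (27, 15)
  6P = (28, 6)
  7P = (22, 0)
  8P = (28, 23)
  ... (continuing to 14P)
  14P = O

ord(P) = 14


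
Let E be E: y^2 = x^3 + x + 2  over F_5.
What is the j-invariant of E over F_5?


Delta = -16(4 a^3 + 27 b^2) mod 5 = 3
-1728 * (4 a)^3 = -1728 * (4*1)^3 mod 5 = 3
j = 3 * 3^(-1) mod 5 = 1

j = 1 (mod 5)


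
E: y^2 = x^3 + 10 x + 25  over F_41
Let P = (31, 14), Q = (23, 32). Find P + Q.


P != Q, so use the chord formula.
s = (y2 - y1) / (x2 - x1) = (18) / (33) mod 41 = 8
x3 = s^2 - x1 - x2 mod 41 = 8^2 - 31 - 23 = 10
y3 = s (x1 - x3) - y1 mod 41 = 8 * (31 - 10) - 14 = 31

P + Q = (10, 31)
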